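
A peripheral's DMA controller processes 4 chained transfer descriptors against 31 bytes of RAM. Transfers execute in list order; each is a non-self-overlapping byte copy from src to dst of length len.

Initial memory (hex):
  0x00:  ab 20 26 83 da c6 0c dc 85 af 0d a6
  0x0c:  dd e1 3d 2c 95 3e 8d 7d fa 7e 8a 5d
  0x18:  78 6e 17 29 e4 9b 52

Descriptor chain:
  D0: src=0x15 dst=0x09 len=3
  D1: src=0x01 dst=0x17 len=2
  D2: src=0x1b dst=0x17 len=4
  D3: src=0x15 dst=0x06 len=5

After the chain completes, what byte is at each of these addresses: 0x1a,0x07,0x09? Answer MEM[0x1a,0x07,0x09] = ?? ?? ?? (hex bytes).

MEM[0x1a,0x07,0x09] = 52 8a e4

D0: mem[0x09..0x0b] <- [7e 8a 5d]
D1: mem[0x17..0x18] <- [20 26]
D2: mem[0x17..0x1a] <- [29 e4 9b 52]
D3: mem[0x06..0x0a] <- [7e 8a 29 e4 9b]
query mem[0x1a]=0x52, mem[0x07]=0x8a, mem[0x09]=0xe4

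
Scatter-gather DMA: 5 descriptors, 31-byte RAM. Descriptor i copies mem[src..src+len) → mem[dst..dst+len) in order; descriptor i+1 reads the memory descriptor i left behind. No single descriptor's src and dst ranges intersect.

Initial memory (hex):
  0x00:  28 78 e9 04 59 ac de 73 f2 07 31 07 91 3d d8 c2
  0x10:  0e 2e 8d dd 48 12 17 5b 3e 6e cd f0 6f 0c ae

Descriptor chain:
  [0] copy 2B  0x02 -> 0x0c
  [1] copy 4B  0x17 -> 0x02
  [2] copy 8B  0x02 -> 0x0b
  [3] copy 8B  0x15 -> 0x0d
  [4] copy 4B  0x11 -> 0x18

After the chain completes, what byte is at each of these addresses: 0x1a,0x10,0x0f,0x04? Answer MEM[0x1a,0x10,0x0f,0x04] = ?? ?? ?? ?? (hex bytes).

[0] 0x02->0x0c len=2 : e9 04
[1] 0x17->0x02 len=4 : 5b 3e 6e cd
[2] 0x02->0x0b len=8 : 5b 3e 6e cd de 73 f2 07
[3] 0x15->0x0d len=8 : 12 17 5b 3e 6e cd f0 6f
[4] 0x11->0x18 len=4 : 6e cd f0 6f
query mem[0x1a]=0xf0, mem[0x10]=0x3e, mem[0x0f]=0x5b, mem[0x04]=0x6e

MEM[0x1a,0x10,0x0f,0x04] = f0 3e 5b 6e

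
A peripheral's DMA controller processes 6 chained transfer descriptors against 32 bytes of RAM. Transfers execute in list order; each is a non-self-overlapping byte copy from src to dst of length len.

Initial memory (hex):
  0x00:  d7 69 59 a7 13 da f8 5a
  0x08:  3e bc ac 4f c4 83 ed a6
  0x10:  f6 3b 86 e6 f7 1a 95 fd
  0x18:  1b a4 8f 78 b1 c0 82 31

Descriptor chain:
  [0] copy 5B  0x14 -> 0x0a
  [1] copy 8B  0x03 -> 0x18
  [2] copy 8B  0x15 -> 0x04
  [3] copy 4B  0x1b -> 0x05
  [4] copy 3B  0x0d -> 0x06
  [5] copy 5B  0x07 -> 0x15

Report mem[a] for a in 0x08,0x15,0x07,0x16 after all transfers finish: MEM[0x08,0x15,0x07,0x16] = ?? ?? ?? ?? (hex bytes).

  after D0: wrote 5B at 0x0a = f71a95fd1b
  after D1: wrote 8B at 0x18 = a713daf85a3ebcf7
  after D2: wrote 8B at 0x04 = 1a95fda713daf85a
  after D3: wrote 4B at 0x05 = f85a3ebc
  after D4: wrote 3B at 0x06 = fd1ba6
  after D5: wrote 5B at 0x15 = 1ba6daf85a
query mem[0x08]=0xa6, mem[0x15]=0x1b, mem[0x07]=0x1b, mem[0x16]=0xa6

MEM[0x08,0x15,0x07,0x16] = a6 1b 1b a6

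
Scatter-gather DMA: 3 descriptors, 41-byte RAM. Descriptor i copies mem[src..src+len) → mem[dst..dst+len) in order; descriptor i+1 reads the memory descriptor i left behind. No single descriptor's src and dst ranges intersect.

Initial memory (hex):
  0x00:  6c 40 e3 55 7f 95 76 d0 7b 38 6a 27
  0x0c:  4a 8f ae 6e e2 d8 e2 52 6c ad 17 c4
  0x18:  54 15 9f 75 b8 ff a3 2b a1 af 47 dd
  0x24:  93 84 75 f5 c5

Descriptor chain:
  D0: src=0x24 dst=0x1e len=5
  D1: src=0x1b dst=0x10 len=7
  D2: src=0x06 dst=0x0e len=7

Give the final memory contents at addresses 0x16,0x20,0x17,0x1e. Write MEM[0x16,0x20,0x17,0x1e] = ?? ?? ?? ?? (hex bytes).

#0 dst[0x1e+5] := {0x93,0x84,0x75,0xf5,0xc5}
#1 dst[0x10+7] := {0x75,0xb8,0xff,0x93,0x84,0x75,0xf5}
#2 dst[0x0e+7] := {0x76,0xd0,0x7b,0x38,0x6a,0x27,0x4a}
query mem[0x16]=0xf5, mem[0x20]=0x75, mem[0x17]=0xc4, mem[0x1e]=0x93

MEM[0x16,0x20,0x17,0x1e] = f5 75 c4 93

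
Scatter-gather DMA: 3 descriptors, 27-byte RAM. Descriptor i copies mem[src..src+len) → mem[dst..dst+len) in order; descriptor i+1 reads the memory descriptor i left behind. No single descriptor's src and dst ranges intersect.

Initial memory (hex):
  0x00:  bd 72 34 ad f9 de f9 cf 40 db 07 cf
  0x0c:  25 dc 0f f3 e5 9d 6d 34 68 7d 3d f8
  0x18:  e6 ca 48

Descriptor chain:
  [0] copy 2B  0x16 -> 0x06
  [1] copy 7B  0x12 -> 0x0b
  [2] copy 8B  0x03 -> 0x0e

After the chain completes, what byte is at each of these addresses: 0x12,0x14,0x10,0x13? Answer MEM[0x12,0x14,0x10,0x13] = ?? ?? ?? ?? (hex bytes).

D0: mem[0x06..0x07] <- [3d f8]
D1: mem[0x0b..0x11] <- [6d 34 68 7d 3d f8 e6]
D2: mem[0x0e..0x15] <- [ad f9 de 3d f8 40 db 07]
query mem[0x12]=0xf8, mem[0x14]=0xdb, mem[0x10]=0xde, mem[0x13]=0x40

MEM[0x12,0x14,0x10,0x13] = f8 db de 40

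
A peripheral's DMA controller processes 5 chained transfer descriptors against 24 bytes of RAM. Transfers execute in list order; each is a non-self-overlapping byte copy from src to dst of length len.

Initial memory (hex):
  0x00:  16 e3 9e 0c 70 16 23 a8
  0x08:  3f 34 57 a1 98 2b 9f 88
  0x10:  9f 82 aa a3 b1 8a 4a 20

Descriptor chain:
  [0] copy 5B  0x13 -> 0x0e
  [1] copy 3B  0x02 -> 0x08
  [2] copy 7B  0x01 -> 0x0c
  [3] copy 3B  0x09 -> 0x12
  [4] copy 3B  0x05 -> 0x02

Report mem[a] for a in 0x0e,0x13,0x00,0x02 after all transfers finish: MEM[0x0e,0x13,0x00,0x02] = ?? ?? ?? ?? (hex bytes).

[0] 0x13->0x0e len=5 : a3 b1 8a 4a 20
[1] 0x02->0x08 len=3 : 9e 0c 70
[2] 0x01->0x0c len=7 : e3 9e 0c 70 16 23 a8
[3] 0x09->0x12 len=3 : 0c 70 a1
[4] 0x05->0x02 len=3 : 16 23 a8
query mem[0x0e]=0x0c, mem[0x13]=0x70, mem[0x00]=0x16, mem[0x02]=0x16

MEM[0x0e,0x13,0x00,0x02] = 0c 70 16 16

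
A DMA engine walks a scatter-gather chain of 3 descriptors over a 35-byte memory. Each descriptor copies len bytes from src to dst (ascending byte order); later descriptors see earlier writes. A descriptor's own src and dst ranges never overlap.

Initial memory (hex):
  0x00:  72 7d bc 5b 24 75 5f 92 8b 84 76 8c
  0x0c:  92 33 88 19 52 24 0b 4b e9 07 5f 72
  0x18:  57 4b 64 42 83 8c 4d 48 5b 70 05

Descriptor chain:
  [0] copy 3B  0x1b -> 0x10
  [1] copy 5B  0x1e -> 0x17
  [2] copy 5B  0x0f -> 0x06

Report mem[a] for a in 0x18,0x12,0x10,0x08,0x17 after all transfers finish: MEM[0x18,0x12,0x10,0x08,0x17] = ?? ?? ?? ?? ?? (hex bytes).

MEM[0x18,0x12,0x10,0x08,0x17] = 48 8c 42 83 4d

[0] 0x1b->0x10 len=3 : 42 83 8c
[1] 0x1e->0x17 len=5 : 4d 48 5b 70 05
[2] 0x0f->0x06 len=5 : 19 42 83 8c 4b
query mem[0x18]=0x48, mem[0x12]=0x8c, mem[0x10]=0x42, mem[0x08]=0x83, mem[0x17]=0x4d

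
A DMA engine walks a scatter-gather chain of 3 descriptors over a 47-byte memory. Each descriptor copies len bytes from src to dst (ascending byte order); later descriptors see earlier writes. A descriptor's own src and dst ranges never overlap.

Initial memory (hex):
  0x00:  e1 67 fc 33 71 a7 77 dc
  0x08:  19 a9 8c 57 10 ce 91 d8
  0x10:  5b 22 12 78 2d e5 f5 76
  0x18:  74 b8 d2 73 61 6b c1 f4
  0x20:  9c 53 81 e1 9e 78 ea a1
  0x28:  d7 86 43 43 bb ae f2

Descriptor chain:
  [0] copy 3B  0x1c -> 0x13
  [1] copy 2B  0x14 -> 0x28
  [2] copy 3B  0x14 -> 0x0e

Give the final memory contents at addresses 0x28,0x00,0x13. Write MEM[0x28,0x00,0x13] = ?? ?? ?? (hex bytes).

MEM[0x28,0x00,0x13] = 6b e1 61

#0 dst[0x13+3] := {0x61,0x6b,0xc1}
#1 dst[0x28+2] := {0x6b,0xc1}
#2 dst[0x0e+3] := {0x6b,0xc1,0xf5}
query mem[0x28]=0x6b, mem[0x00]=0xe1, mem[0x13]=0x61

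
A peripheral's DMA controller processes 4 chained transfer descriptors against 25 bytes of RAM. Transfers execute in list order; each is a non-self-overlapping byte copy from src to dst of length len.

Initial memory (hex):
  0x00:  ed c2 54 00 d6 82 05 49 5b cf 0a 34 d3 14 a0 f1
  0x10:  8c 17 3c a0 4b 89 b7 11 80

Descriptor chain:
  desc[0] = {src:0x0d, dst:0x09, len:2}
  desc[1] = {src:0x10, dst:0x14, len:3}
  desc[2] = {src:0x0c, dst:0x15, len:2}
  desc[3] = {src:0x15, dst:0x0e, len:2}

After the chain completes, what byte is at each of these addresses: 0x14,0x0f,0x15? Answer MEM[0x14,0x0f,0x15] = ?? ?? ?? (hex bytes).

MEM[0x14,0x0f,0x15] = 8c 14 d3

  after D0: wrote 2B at 0x09 = 14a0
  after D1: wrote 3B at 0x14 = 8c173c
  after D2: wrote 2B at 0x15 = d314
  after D3: wrote 2B at 0x0e = d314
query mem[0x14]=0x8c, mem[0x0f]=0x14, mem[0x15]=0xd3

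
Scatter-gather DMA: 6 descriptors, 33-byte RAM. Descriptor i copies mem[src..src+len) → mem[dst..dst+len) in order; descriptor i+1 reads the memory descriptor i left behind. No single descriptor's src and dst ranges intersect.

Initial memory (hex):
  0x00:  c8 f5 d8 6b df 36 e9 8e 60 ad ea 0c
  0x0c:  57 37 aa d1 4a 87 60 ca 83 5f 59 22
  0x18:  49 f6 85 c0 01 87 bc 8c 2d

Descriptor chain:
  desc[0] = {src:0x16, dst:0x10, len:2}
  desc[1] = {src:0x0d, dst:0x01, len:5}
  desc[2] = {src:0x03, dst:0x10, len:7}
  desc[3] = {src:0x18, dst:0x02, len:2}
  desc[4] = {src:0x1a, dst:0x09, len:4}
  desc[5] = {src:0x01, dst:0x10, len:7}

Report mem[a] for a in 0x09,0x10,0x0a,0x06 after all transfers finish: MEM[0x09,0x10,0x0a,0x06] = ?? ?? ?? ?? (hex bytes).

#0 dst[0x10+2] := {0x59,0x22}
#1 dst[0x01+5] := {0x37,0xaa,0xd1,0x59,0x22}
#2 dst[0x10+7] := {0xd1,0x59,0x22,0xe9,0x8e,0x60,0xad}
#3 dst[0x02+2] := {0x49,0xf6}
#4 dst[0x09+4] := {0x85,0xc0,0x01,0x87}
#5 dst[0x10+7] := {0x37,0x49,0xf6,0x59,0x22,0xe9,0x8e}
query mem[0x09]=0x85, mem[0x10]=0x37, mem[0x0a]=0xc0, mem[0x06]=0xe9

MEM[0x09,0x10,0x0a,0x06] = 85 37 c0 e9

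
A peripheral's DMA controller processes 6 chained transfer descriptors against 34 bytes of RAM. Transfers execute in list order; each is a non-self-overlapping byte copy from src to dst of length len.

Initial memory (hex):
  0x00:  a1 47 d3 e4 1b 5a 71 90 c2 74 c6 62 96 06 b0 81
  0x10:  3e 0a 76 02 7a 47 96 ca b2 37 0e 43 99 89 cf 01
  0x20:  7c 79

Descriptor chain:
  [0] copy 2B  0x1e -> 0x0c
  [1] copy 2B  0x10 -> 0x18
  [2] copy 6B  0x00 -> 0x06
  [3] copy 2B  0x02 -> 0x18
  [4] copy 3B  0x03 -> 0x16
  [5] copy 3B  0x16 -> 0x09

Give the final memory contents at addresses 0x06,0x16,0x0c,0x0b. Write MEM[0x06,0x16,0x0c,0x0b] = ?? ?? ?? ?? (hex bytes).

[0] 0x1e->0x0c len=2 : cf 01
[1] 0x10->0x18 len=2 : 3e 0a
[2] 0x00->0x06 len=6 : a1 47 d3 e4 1b 5a
[3] 0x02->0x18 len=2 : d3 e4
[4] 0x03->0x16 len=3 : e4 1b 5a
[5] 0x16->0x09 len=3 : e4 1b 5a
query mem[0x06]=0xa1, mem[0x16]=0xe4, mem[0x0c]=0xcf, mem[0x0b]=0x5a

MEM[0x06,0x16,0x0c,0x0b] = a1 e4 cf 5a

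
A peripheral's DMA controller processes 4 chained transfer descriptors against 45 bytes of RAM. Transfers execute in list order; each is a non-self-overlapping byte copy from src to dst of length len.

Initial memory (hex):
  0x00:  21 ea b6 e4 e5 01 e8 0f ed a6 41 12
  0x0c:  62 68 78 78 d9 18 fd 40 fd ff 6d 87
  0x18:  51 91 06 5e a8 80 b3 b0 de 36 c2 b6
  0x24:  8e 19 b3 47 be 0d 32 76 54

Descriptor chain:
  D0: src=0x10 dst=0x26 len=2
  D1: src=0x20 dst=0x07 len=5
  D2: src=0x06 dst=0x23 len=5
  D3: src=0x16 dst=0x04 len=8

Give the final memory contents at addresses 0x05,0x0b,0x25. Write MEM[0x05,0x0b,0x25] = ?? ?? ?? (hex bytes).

MEM[0x05,0x0b,0x25] = 87 80 36

#0 dst[0x26+2] := {0xd9,0x18}
#1 dst[0x07+5] := {0xde,0x36,0xc2,0xb6,0x8e}
#2 dst[0x23+5] := {0xe8,0xde,0x36,0xc2,0xb6}
#3 dst[0x04+8] := {0x6d,0x87,0x51,0x91,0x06,0x5e,0xa8,0x80}
query mem[0x05]=0x87, mem[0x0b]=0x80, mem[0x25]=0x36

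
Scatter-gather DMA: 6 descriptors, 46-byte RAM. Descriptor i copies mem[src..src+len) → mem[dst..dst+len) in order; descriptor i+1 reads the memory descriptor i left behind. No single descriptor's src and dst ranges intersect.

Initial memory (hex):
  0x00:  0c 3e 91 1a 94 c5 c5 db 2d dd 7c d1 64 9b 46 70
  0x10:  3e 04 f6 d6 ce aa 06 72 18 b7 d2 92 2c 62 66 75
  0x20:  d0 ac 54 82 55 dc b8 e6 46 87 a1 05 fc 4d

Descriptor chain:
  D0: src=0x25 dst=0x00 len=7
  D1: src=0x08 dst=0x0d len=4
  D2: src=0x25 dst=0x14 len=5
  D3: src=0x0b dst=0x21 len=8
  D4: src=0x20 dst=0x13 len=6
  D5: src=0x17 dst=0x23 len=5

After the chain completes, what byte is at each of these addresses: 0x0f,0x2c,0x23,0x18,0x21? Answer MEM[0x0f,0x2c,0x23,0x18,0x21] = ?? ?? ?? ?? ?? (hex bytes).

  after D0: wrote 7B at 0x00 = dcb8e64687a105
  after D1: wrote 4B at 0x0d = 2ddd7cd1
  after D2: wrote 5B at 0x14 = dcb8e64687
  after D3: wrote 8B at 0x21 = d1642ddd7cd104f6
  after D4: wrote 6B at 0x13 = d0d1642ddd7c
  after D5: wrote 5B at 0x23 = dd7cb7d292
query mem[0x0f]=0x7c, mem[0x2c]=0xfc, mem[0x23]=0xdd, mem[0x18]=0x7c, mem[0x21]=0xd1

MEM[0x0f,0x2c,0x23,0x18,0x21] = 7c fc dd 7c d1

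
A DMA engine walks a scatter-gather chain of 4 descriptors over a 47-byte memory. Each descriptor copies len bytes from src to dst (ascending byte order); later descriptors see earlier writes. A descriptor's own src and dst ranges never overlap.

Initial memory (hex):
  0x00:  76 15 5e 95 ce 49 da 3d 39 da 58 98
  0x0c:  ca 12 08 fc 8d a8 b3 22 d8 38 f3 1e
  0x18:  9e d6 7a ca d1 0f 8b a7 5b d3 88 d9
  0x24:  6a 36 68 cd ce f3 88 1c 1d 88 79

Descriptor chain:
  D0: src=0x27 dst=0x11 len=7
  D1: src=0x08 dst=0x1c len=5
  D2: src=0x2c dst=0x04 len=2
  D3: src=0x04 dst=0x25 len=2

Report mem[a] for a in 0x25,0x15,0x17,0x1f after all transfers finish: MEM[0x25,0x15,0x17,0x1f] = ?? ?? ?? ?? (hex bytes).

D0: mem[0x11..0x17] <- [cd ce f3 88 1c 1d 88]
D1: mem[0x1c..0x20] <- [39 da 58 98 ca]
D2: mem[0x04..0x05] <- [1d 88]
D3: mem[0x25..0x26] <- [1d 88]
query mem[0x25]=0x1d, mem[0x15]=0x1c, mem[0x17]=0x88, mem[0x1f]=0x98

MEM[0x25,0x15,0x17,0x1f] = 1d 1c 88 98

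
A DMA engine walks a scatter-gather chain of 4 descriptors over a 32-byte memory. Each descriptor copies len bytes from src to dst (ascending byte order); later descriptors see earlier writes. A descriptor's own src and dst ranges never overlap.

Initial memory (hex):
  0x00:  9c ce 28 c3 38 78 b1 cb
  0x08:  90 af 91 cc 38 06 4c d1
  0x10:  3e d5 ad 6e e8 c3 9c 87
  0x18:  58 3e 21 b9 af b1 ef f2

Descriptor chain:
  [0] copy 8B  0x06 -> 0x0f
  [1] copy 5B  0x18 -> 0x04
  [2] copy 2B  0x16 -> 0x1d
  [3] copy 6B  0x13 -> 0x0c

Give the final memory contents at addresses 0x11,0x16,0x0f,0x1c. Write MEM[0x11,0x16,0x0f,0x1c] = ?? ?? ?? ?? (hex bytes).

MEM[0x11,0x16,0x0f,0x1c] = 58 06 06 af

[0] 0x06->0x0f len=8 : b1 cb 90 af 91 cc 38 06
[1] 0x18->0x04 len=5 : 58 3e 21 b9 af
[2] 0x16->0x1d len=2 : 06 87
[3] 0x13->0x0c len=6 : 91 cc 38 06 87 58
query mem[0x11]=0x58, mem[0x16]=0x06, mem[0x0f]=0x06, mem[0x1c]=0xaf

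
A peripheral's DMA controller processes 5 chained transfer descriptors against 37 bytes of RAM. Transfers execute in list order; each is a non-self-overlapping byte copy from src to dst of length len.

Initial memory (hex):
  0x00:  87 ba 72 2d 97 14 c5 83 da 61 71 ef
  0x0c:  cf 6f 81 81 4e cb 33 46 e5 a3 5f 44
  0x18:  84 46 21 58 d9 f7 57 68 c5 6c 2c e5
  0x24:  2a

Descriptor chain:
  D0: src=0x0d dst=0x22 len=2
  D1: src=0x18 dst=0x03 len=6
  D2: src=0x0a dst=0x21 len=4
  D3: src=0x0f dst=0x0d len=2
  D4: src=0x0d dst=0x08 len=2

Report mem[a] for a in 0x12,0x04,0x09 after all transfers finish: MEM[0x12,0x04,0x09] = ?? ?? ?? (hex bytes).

  after D0: wrote 2B at 0x22 = 6f81
  after D1: wrote 6B at 0x03 = 84462158d9f7
  after D2: wrote 4B at 0x21 = 71efcf6f
  after D3: wrote 2B at 0x0d = 814e
  after D4: wrote 2B at 0x08 = 814e
query mem[0x12]=0x33, mem[0x04]=0x46, mem[0x09]=0x4e

MEM[0x12,0x04,0x09] = 33 46 4e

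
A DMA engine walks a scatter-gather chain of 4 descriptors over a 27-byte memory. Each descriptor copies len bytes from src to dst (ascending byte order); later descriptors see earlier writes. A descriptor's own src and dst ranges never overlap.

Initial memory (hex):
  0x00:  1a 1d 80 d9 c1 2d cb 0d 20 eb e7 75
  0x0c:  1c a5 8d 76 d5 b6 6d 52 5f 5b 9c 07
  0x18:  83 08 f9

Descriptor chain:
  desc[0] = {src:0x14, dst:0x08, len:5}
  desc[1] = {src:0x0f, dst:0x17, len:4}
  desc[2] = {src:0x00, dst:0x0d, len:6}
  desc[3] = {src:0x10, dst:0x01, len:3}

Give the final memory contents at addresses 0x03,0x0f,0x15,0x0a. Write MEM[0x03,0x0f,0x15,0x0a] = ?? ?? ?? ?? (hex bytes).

MEM[0x03,0x0f,0x15,0x0a] = 2d 80 5b 9c

[0] 0x14->0x08 len=5 : 5f 5b 9c 07 83
[1] 0x0f->0x17 len=4 : 76 d5 b6 6d
[2] 0x00->0x0d len=6 : 1a 1d 80 d9 c1 2d
[3] 0x10->0x01 len=3 : d9 c1 2d
query mem[0x03]=0x2d, mem[0x0f]=0x80, mem[0x15]=0x5b, mem[0x0a]=0x9c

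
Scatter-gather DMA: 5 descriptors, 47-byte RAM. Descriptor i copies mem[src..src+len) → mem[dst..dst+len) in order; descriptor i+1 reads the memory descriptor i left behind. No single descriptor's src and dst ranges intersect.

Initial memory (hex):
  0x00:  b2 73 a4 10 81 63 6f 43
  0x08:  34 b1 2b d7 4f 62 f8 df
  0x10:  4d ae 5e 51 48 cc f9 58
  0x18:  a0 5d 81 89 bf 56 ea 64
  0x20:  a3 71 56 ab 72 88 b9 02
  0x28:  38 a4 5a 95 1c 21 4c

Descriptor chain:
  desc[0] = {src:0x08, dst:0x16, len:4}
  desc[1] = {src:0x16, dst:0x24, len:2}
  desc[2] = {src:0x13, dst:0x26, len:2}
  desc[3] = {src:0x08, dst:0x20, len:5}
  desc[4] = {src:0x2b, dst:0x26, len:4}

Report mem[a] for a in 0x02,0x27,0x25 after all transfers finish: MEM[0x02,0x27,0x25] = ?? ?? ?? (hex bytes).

MEM[0x02,0x27,0x25] = a4 1c b1

  after D0: wrote 4B at 0x16 = 34b12bd7
  after D1: wrote 2B at 0x24 = 34b1
  after D2: wrote 2B at 0x26 = 5148
  after D3: wrote 5B at 0x20 = 34b12bd74f
  after D4: wrote 4B at 0x26 = 951c214c
query mem[0x02]=0xa4, mem[0x27]=0x1c, mem[0x25]=0xb1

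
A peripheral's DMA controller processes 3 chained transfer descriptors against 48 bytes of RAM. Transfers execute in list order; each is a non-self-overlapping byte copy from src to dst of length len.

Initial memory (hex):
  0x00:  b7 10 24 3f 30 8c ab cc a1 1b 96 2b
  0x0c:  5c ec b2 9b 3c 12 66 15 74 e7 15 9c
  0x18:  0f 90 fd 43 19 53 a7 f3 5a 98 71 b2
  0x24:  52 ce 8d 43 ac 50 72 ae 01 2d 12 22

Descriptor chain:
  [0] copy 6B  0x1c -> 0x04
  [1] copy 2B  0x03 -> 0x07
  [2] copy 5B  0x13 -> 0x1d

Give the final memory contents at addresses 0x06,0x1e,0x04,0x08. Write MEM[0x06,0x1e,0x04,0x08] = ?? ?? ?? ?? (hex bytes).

D0: mem[0x04..0x09] <- [19 53 a7 f3 5a 98]
D1: mem[0x07..0x08] <- [3f 19]
D2: mem[0x1d..0x21] <- [15 74 e7 15 9c]
query mem[0x06]=0xa7, mem[0x1e]=0x74, mem[0x04]=0x19, mem[0x08]=0x19

MEM[0x06,0x1e,0x04,0x08] = a7 74 19 19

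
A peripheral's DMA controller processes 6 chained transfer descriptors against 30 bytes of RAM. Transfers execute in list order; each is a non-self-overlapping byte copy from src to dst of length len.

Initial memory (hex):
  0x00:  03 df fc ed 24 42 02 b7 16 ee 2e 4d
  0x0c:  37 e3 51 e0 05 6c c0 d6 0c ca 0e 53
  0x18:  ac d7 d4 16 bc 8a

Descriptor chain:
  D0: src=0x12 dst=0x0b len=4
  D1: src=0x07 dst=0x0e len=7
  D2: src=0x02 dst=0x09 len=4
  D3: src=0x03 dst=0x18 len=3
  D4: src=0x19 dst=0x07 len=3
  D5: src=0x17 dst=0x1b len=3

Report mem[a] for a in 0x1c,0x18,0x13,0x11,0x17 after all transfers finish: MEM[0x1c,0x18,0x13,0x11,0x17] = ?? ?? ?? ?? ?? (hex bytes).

MEM[0x1c,0x18,0x13,0x11,0x17] = ed ed d6 2e 53

[0] 0x12->0x0b len=4 : c0 d6 0c ca
[1] 0x07->0x0e len=7 : b7 16 ee 2e c0 d6 0c
[2] 0x02->0x09 len=4 : fc ed 24 42
[3] 0x03->0x18 len=3 : ed 24 42
[4] 0x19->0x07 len=3 : 24 42 16
[5] 0x17->0x1b len=3 : 53 ed 24
query mem[0x1c]=0xed, mem[0x18]=0xed, mem[0x13]=0xd6, mem[0x11]=0x2e, mem[0x17]=0x53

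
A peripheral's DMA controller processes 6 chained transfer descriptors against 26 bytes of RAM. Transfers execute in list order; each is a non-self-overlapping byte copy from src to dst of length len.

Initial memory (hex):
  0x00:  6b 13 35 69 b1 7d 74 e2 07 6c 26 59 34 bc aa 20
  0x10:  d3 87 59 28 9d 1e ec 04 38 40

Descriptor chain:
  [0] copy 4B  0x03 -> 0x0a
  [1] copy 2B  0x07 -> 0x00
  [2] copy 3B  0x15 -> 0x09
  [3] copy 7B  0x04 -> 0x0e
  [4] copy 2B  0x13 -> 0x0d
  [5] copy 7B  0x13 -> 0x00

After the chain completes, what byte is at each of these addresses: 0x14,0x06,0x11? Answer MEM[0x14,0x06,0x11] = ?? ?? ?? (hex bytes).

  after D0: wrote 4B at 0x0a = 69b17d74
  after D1: wrote 2B at 0x00 = e207
  after D2: wrote 3B at 0x09 = 1eec04
  after D3: wrote 7B at 0x0e = b17d74e2071eec
  after D4: wrote 2B at 0x0d = 1eec
  after D5: wrote 7B at 0x00 = 1eec1eec043840
query mem[0x14]=0xec, mem[0x06]=0x40, mem[0x11]=0xe2

MEM[0x14,0x06,0x11] = ec 40 e2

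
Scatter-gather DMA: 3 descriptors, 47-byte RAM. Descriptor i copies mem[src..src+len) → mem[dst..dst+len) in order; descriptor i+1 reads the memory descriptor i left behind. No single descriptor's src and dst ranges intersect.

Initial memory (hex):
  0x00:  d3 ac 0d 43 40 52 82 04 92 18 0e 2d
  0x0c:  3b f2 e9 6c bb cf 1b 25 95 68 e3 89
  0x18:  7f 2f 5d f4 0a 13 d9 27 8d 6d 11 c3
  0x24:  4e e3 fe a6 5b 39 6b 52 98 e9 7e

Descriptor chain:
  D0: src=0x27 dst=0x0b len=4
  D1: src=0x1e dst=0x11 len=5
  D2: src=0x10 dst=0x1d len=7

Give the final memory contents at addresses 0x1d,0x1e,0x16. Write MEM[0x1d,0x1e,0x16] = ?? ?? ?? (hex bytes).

MEM[0x1d,0x1e,0x16] = bb d9 e3

D0: mem[0x0b..0x0e] <- [a6 5b 39 6b]
D1: mem[0x11..0x15] <- [d9 27 8d 6d 11]
D2: mem[0x1d..0x23] <- [bb d9 27 8d 6d 11 e3]
query mem[0x1d]=0xbb, mem[0x1e]=0xd9, mem[0x16]=0xe3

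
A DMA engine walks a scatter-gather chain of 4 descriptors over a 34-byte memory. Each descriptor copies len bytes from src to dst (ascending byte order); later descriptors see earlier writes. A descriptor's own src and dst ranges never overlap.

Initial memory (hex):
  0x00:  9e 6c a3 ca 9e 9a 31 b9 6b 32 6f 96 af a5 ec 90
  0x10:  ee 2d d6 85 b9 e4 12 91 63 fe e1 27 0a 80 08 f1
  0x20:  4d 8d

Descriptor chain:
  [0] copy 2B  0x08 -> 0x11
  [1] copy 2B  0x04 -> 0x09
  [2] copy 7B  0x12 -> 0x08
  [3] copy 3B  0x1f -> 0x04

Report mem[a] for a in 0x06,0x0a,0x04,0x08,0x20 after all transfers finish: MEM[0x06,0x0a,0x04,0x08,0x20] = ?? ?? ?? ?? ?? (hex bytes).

MEM[0x06,0x0a,0x04,0x08,0x20] = 8d b9 f1 32 4d

[0] 0x08->0x11 len=2 : 6b 32
[1] 0x04->0x09 len=2 : 9e 9a
[2] 0x12->0x08 len=7 : 32 85 b9 e4 12 91 63
[3] 0x1f->0x04 len=3 : f1 4d 8d
query mem[0x06]=0x8d, mem[0x0a]=0xb9, mem[0x04]=0xf1, mem[0x08]=0x32, mem[0x20]=0x4d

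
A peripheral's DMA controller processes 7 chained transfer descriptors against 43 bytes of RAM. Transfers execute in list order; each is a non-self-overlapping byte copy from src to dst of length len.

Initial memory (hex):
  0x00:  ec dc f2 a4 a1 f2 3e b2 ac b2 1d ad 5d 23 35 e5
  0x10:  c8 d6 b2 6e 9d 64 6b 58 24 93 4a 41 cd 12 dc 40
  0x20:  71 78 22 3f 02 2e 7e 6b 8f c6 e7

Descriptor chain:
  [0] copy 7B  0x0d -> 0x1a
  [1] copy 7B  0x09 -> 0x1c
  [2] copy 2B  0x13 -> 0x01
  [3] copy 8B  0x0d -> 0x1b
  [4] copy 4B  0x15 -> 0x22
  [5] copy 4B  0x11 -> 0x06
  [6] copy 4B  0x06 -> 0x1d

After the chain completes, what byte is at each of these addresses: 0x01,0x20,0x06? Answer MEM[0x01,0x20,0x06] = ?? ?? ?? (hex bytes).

MEM[0x01,0x20,0x06] = 6e 9d d6

  after D0: wrote 7B at 0x1a = 2335e5c8d6b26e
  after D1: wrote 7B at 0x1c = b21dad5d2335e5
  after D2: wrote 2B at 0x01 = 6e9d
  after D3: wrote 8B at 0x1b = 2335e5c8d6b26e9d
  after D4: wrote 4B at 0x22 = 646b5824
  after D5: wrote 4B at 0x06 = d6b26e9d
  after D6: wrote 4B at 0x1d = d6b26e9d
query mem[0x01]=0x6e, mem[0x20]=0x9d, mem[0x06]=0xd6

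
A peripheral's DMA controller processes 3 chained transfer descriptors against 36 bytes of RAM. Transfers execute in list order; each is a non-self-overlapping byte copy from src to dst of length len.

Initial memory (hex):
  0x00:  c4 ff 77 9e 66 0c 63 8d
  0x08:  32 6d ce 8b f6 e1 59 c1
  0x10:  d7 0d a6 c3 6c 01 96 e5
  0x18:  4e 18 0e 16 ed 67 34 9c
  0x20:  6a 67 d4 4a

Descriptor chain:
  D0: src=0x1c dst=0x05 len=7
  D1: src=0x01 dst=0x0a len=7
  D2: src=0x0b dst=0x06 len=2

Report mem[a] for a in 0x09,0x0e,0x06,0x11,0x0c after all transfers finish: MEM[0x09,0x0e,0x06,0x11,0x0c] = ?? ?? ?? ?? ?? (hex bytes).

MEM[0x09,0x0e,0x06,0x11,0x0c] = 6a ed 77 0d 9e

D0: mem[0x05..0x0b] <- [ed 67 34 9c 6a 67 d4]
D1: mem[0x0a..0x10] <- [ff 77 9e 66 ed 67 34]
D2: mem[0x06..0x07] <- [77 9e]
query mem[0x09]=0x6a, mem[0x0e]=0xed, mem[0x06]=0x77, mem[0x11]=0x0d, mem[0x0c]=0x9e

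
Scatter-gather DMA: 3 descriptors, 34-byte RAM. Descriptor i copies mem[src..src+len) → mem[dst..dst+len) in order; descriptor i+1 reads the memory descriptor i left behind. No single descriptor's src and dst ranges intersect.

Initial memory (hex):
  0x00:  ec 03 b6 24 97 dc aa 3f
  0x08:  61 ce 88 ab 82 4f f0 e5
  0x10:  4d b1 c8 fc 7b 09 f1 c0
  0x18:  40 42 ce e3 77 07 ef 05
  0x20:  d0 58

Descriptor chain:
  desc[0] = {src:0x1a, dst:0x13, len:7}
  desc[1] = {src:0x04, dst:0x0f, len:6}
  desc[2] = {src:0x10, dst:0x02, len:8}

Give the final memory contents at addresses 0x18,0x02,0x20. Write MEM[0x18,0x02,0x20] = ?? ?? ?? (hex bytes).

MEM[0x18,0x02,0x20] = 05 dc d0

#0 dst[0x13+7] := {0xce,0xe3,0x77,0x07,0xef,0x05,0xd0}
#1 dst[0x0f+6] := {0x97,0xdc,0xaa,0x3f,0x61,0xce}
#2 dst[0x02+8] := {0xdc,0xaa,0x3f,0x61,0xce,0x77,0x07,0xef}
query mem[0x18]=0x05, mem[0x02]=0xdc, mem[0x20]=0xd0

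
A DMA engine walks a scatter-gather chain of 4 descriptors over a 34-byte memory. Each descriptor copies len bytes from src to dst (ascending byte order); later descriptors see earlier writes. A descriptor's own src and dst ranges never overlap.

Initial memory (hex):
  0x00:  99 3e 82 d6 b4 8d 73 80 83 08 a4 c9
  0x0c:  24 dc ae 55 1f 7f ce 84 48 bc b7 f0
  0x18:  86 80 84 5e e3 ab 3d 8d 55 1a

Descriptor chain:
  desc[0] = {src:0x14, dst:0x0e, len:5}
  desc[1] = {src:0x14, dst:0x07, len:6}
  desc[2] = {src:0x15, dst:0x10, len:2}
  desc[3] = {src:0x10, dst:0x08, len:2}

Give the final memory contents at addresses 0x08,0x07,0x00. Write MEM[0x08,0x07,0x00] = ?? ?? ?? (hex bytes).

D0: mem[0x0e..0x12] <- [48 bc b7 f0 86]
D1: mem[0x07..0x0c] <- [48 bc b7 f0 86 80]
D2: mem[0x10..0x11] <- [bc b7]
D3: mem[0x08..0x09] <- [bc b7]
query mem[0x08]=0xbc, mem[0x07]=0x48, mem[0x00]=0x99

MEM[0x08,0x07,0x00] = bc 48 99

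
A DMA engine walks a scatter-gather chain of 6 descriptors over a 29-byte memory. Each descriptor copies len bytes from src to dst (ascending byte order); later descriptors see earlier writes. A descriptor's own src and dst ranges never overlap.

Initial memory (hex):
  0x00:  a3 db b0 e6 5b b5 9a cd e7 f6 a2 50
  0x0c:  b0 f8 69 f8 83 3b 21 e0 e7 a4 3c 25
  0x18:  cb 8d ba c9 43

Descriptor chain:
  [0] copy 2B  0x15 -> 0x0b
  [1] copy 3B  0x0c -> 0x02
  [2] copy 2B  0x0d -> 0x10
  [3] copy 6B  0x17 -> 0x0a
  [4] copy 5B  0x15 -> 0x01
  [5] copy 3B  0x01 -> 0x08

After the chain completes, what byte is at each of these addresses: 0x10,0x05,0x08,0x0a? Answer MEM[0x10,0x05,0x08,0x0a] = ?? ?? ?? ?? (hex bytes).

MEM[0x10,0x05,0x08,0x0a] = f8 8d a4 25

D0: mem[0x0b..0x0c] <- [a4 3c]
D1: mem[0x02..0x04] <- [3c f8 69]
D2: mem[0x10..0x11] <- [f8 69]
D3: mem[0x0a..0x0f] <- [25 cb 8d ba c9 43]
D4: mem[0x01..0x05] <- [a4 3c 25 cb 8d]
D5: mem[0x08..0x0a] <- [a4 3c 25]
query mem[0x10]=0xf8, mem[0x05]=0x8d, mem[0x08]=0xa4, mem[0x0a]=0x25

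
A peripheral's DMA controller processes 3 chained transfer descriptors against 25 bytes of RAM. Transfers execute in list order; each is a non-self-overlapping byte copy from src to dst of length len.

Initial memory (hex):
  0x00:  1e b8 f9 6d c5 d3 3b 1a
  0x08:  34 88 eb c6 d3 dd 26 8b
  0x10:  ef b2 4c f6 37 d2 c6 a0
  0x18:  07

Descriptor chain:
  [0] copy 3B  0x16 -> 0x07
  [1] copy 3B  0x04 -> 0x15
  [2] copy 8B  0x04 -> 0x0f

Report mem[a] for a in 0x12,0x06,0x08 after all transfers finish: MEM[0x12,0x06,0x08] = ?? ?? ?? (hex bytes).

  after D0: wrote 3B at 0x07 = c6a007
  after D1: wrote 3B at 0x15 = c5d33b
  after D2: wrote 8B at 0x0f = c5d33bc6a007ebc6
query mem[0x12]=0xc6, mem[0x06]=0x3b, mem[0x08]=0xa0

MEM[0x12,0x06,0x08] = c6 3b a0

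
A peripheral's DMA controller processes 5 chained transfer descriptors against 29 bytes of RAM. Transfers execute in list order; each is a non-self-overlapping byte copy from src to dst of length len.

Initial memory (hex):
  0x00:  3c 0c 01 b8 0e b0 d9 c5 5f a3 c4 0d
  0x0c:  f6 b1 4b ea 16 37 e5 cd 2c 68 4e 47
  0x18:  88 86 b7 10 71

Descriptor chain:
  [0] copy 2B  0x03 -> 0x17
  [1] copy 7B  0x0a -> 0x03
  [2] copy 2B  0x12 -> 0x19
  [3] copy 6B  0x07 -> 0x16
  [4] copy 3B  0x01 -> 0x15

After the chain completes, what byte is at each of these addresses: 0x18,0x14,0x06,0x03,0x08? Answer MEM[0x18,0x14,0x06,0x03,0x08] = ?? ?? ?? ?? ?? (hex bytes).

MEM[0x18,0x14,0x06,0x03,0x08] = 16 2c b1 c4 ea

  after D0: wrote 2B at 0x17 = b80e
  after D1: wrote 7B at 0x03 = c40df6b14bea16
  after D2: wrote 2B at 0x19 = e5cd
  after D3: wrote 6B at 0x16 = 4bea16c40df6
  after D4: wrote 3B at 0x15 = 0c01c4
query mem[0x18]=0x16, mem[0x14]=0x2c, mem[0x06]=0xb1, mem[0x03]=0xc4, mem[0x08]=0xea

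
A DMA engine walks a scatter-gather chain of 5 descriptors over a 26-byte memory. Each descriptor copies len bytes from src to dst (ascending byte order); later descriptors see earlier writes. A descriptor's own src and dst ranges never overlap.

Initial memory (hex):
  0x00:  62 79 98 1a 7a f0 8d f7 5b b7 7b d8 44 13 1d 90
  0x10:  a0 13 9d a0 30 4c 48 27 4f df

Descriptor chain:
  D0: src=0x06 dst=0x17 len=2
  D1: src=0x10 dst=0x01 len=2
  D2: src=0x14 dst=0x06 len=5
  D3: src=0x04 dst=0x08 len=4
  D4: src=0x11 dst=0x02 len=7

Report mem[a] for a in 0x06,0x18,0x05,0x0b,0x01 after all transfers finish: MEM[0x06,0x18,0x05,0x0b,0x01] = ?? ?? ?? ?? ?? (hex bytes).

MEM[0x06,0x18,0x05,0x0b,0x01] = 4c f7 30 4c a0

  after D0: wrote 2B at 0x17 = 8df7
  after D1: wrote 2B at 0x01 = a013
  after D2: wrote 5B at 0x06 = 304c488df7
  after D3: wrote 4B at 0x08 = 7af0304c
  after D4: wrote 7B at 0x02 = 139da0304c488d
query mem[0x06]=0x4c, mem[0x18]=0xf7, mem[0x05]=0x30, mem[0x0b]=0x4c, mem[0x01]=0xa0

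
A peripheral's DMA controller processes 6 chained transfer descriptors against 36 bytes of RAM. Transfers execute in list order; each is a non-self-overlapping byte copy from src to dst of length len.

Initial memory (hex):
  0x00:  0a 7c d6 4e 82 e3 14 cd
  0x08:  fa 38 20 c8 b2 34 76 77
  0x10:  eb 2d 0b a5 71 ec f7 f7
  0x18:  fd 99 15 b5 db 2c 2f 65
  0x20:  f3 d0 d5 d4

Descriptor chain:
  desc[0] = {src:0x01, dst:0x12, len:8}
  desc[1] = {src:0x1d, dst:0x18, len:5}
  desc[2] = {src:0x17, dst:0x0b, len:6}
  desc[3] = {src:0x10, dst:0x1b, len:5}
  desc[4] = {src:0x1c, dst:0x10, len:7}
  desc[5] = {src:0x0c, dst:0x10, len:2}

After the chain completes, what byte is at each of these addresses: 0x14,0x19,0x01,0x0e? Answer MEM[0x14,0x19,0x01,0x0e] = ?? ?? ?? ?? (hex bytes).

  after D0: wrote 8B at 0x12 = 7cd64e82e314cdfa
  after D1: wrote 5B at 0x18 = 2c2f65f3d0
  after D2: wrote 6B at 0x0b = 142c2f65f3d0
  after D3: wrote 5B at 0x1b = d02d7cd64e
  after D4: wrote 7B at 0x10 = 2d7cd64ef3d0d5
  after D5: wrote 2B at 0x10 = 2c2f
query mem[0x14]=0xf3, mem[0x19]=0x2f, mem[0x01]=0x7c, mem[0x0e]=0x65

MEM[0x14,0x19,0x01,0x0e] = f3 2f 7c 65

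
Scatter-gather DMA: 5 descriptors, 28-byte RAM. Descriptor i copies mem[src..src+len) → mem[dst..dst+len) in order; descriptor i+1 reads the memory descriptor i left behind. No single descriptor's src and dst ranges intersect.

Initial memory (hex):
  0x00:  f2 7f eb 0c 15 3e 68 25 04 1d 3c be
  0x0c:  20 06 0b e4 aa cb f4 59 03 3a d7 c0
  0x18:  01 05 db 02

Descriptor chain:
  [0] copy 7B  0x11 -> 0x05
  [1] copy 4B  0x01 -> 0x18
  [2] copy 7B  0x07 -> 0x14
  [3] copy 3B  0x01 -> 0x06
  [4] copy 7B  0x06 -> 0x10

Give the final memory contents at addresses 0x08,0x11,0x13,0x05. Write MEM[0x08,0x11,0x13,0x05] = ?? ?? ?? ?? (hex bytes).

D0: mem[0x05..0x0b] <- [cb f4 59 03 3a d7 c0]
D1: mem[0x18..0x1b] <- [7f eb 0c 15]
D2: mem[0x14..0x1a] <- [59 03 3a d7 c0 20 06]
D3: mem[0x06..0x08] <- [7f eb 0c]
D4: mem[0x10..0x16] <- [7f eb 0c 3a d7 c0 20]
query mem[0x08]=0x0c, mem[0x11]=0xeb, mem[0x13]=0x3a, mem[0x05]=0xcb

MEM[0x08,0x11,0x13,0x05] = 0c eb 3a cb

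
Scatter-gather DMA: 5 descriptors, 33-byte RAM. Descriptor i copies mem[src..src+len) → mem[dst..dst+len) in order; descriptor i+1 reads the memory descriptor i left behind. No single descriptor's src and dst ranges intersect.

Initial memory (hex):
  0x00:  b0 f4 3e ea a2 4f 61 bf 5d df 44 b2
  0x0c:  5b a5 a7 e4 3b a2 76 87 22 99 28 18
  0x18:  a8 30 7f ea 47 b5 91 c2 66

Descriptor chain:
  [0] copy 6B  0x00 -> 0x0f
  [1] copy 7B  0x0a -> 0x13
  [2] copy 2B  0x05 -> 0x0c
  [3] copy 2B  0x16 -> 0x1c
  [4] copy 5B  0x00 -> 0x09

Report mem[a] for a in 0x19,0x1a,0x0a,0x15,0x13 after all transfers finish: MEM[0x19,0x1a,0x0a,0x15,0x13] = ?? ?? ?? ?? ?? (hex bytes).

#0 dst[0x0f+6] := {0xb0,0xf4,0x3e,0xea,0xa2,0x4f}
#1 dst[0x13+7] := {0x44,0xb2,0x5b,0xa5,0xa7,0xb0,0xf4}
#2 dst[0x0c+2] := {0x4f,0x61}
#3 dst[0x1c+2] := {0xa5,0xa7}
#4 dst[0x09+5] := {0xb0,0xf4,0x3e,0xea,0xa2}
query mem[0x19]=0xf4, mem[0x1a]=0x7f, mem[0x0a]=0xf4, mem[0x15]=0x5b, mem[0x13]=0x44

MEM[0x19,0x1a,0x0a,0x15,0x13] = f4 7f f4 5b 44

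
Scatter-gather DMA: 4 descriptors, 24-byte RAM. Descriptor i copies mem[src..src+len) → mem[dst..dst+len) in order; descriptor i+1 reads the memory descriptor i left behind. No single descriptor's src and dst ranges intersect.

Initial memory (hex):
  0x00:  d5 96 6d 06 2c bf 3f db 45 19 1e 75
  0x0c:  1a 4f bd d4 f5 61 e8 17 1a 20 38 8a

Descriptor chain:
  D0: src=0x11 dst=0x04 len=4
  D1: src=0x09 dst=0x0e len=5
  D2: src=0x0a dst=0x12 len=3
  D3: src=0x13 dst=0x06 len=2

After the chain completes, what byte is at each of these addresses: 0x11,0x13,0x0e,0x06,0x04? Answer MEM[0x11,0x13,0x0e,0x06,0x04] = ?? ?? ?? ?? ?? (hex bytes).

MEM[0x11,0x13,0x0e,0x06,0x04] = 1a 75 19 75 61

  after D0: wrote 4B at 0x04 = 61e8171a
  after D1: wrote 5B at 0x0e = 191e751a4f
  after D2: wrote 3B at 0x12 = 1e751a
  after D3: wrote 2B at 0x06 = 751a
query mem[0x11]=0x1a, mem[0x13]=0x75, mem[0x0e]=0x19, mem[0x06]=0x75, mem[0x04]=0x61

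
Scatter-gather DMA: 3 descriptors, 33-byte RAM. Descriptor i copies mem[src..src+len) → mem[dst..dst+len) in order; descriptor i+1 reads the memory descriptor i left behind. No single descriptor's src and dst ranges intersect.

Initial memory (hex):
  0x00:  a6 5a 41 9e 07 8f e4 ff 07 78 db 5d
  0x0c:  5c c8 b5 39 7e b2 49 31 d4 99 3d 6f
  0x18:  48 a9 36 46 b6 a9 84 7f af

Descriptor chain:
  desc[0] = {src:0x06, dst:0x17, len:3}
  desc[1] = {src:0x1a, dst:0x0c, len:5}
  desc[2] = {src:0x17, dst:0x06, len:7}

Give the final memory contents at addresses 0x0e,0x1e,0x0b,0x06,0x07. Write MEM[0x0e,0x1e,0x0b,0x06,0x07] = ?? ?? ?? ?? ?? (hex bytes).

  after D0: wrote 3B at 0x17 = e4ff07
  after D1: wrote 5B at 0x0c = 3646b6a984
  after D2: wrote 7B at 0x06 = e4ff073646b6a9
query mem[0x0e]=0xb6, mem[0x1e]=0x84, mem[0x0b]=0xb6, mem[0x06]=0xe4, mem[0x07]=0xff

MEM[0x0e,0x1e,0x0b,0x06,0x07] = b6 84 b6 e4 ff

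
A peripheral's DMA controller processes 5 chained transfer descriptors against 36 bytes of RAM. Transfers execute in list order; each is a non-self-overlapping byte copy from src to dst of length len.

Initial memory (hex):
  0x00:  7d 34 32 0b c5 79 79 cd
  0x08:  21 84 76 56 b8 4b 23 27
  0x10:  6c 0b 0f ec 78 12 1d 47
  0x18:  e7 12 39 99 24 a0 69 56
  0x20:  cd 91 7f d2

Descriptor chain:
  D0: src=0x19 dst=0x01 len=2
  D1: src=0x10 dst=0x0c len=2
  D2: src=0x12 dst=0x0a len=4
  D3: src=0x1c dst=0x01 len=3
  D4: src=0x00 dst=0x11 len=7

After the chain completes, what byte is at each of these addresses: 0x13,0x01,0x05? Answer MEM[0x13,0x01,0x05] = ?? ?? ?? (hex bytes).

D0: mem[0x01..0x02] <- [12 39]
D1: mem[0x0c..0x0d] <- [6c 0b]
D2: mem[0x0a..0x0d] <- [0f ec 78 12]
D3: mem[0x01..0x03] <- [24 a0 69]
D4: mem[0x11..0x17] <- [7d 24 a0 69 c5 79 79]
query mem[0x13]=0xa0, mem[0x01]=0x24, mem[0x05]=0x79

MEM[0x13,0x01,0x05] = a0 24 79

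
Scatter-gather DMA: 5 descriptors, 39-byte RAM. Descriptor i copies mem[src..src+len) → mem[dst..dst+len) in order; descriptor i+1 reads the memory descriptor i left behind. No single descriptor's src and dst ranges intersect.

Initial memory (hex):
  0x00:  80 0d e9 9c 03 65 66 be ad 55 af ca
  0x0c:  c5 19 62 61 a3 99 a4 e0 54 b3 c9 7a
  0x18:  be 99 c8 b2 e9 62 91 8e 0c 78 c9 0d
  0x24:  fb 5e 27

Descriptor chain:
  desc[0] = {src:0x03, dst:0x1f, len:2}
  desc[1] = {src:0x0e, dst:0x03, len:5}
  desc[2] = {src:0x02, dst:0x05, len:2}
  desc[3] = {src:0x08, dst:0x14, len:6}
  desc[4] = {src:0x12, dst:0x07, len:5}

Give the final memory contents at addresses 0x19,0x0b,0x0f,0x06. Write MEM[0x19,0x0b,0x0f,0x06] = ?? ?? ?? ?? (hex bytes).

#0 dst[0x1f+2] := {0x9c,0x03}
#1 dst[0x03+5] := {0x62,0x61,0xa3,0x99,0xa4}
#2 dst[0x05+2] := {0xe9,0x62}
#3 dst[0x14+6] := {0xad,0x55,0xaf,0xca,0xc5,0x19}
#4 dst[0x07+5] := {0xa4,0xe0,0xad,0x55,0xaf}
query mem[0x19]=0x19, mem[0x0b]=0xaf, mem[0x0f]=0x61, mem[0x06]=0x62

MEM[0x19,0x0b,0x0f,0x06] = 19 af 61 62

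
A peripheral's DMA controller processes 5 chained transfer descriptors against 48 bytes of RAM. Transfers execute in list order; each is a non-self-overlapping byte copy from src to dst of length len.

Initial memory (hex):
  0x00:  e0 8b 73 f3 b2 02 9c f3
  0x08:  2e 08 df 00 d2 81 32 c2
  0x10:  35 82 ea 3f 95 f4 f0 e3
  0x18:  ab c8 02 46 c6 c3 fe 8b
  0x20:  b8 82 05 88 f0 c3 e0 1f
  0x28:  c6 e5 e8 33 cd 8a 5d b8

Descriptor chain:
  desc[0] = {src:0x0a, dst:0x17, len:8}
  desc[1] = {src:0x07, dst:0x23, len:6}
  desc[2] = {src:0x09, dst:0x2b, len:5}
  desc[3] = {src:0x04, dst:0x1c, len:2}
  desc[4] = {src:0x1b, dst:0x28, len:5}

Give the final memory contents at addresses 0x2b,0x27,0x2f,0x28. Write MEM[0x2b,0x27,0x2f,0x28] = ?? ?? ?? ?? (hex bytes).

MEM[0x2b,0x27,0x2f,0x28] = 82 00 81 32

  after D0: wrote 8B at 0x17 = df00d28132c23582
  after D1: wrote 6B at 0x23 = f32e08df00d2
  after D2: wrote 5B at 0x2b = 08df00d281
  after D3: wrote 2B at 0x1c = b202
  after D4: wrote 5B at 0x28 = 32b202828b
query mem[0x2b]=0x82, mem[0x27]=0x00, mem[0x2f]=0x81, mem[0x28]=0x32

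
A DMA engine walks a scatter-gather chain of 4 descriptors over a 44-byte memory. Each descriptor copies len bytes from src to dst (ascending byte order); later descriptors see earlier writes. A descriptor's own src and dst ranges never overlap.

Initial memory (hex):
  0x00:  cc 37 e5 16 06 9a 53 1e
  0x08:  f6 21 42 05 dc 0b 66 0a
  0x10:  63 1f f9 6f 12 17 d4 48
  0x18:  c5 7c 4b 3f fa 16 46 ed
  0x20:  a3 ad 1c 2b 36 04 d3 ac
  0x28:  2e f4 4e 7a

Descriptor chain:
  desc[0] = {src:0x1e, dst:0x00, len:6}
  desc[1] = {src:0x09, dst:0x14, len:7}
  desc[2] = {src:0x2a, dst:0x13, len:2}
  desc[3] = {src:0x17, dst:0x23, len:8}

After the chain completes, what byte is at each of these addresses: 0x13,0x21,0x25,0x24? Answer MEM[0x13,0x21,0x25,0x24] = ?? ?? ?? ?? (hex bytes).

MEM[0x13,0x21,0x25,0x24] = 4e ad 66 0b

  after D0: wrote 6B at 0x00 = 46eda3ad1c2b
  after D1: wrote 7B at 0x14 = 214205dc0b660a
  after D2: wrote 2B at 0x13 = 4e7a
  after D3: wrote 8B at 0x23 = dc0b660a3ffa1646
query mem[0x13]=0x4e, mem[0x21]=0xad, mem[0x25]=0x66, mem[0x24]=0x0b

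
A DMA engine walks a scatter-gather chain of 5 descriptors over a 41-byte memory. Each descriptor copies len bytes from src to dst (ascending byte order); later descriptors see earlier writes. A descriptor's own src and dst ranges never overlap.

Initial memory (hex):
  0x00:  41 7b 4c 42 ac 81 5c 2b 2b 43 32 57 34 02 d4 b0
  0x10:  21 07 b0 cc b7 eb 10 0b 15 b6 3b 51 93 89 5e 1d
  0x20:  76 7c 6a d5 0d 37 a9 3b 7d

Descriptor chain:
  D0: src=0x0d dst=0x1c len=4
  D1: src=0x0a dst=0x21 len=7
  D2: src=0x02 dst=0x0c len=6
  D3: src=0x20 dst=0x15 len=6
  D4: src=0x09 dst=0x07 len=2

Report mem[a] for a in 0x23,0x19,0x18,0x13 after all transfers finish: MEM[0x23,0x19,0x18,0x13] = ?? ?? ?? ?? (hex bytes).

[0] 0x0d->0x1c len=4 : 02 d4 b0 21
[1] 0x0a->0x21 len=7 : 32 57 34 02 d4 b0 21
[2] 0x02->0x0c len=6 : 4c 42 ac 81 5c 2b
[3] 0x20->0x15 len=6 : 76 32 57 34 02 d4
[4] 0x09->0x07 len=2 : 43 32
query mem[0x23]=0x34, mem[0x19]=0x02, mem[0x18]=0x34, mem[0x13]=0xcc

MEM[0x23,0x19,0x18,0x13] = 34 02 34 cc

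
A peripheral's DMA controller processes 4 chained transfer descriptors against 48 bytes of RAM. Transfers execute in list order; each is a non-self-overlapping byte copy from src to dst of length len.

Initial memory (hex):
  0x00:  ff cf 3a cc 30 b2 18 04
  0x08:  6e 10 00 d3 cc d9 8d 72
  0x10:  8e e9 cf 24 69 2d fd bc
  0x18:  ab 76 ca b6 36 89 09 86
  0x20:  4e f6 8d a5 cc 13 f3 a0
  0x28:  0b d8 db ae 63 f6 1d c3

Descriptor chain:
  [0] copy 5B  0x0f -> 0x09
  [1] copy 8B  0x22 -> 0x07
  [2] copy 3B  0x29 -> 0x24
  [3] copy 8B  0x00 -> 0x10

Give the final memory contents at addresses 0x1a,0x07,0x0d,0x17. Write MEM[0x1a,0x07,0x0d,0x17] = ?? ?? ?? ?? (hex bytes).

#0 dst[0x09+5] := {0x72,0x8e,0xe9,0xcf,0x24}
#1 dst[0x07+8] := {0x8d,0xa5,0xcc,0x13,0xf3,0xa0,0x0b,0xd8}
#2 dst[0x24+3] := {0xd8,0xdb,0xae}
#3 dst[0x10+8] := {0xff,0xcf,0x3a,0xcc,0x30,0xb2,0x18,0x8d}
query mem[0x1a]=0xca, mem[0x07]=0x8d, mem[0x0d]=0x0b, mem[0x17]=0x8d

MEM[0x1a,0x07,0x0d,0x17] = ca 8d 0b 8d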